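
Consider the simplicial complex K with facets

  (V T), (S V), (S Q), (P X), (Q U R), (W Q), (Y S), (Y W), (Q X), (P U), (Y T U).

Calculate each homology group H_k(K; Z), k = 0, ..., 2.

Fix the vertex order P < Q < R < S < T < U < V < W < X < Y and write every simplex with vertices in increasing order. Then dim K = 2 and the simplices of K are:

  0-simplices (10): P, Q, R, S, T, U, V, W, X, Y
  1-simplices (15): PU, PX, QR, QS, QU, QW, QX, RU, SV, SY, TU, TV, TY, UY, WY
  2-simplices (2): QRU, TUY

Hence C_0 ≅ Z^10, C_1 ≅ Z^15, C_2 ≅ Z^2.

Boundary ∂_1: C_1 → C_0 sends each edge [p,q] (with p < q) to q − p. For instance
  ∂QS = S − Q.
This gives a 10×15 integer matrix of rank 9; reducing to Smith normal form yields diagonal entries (1,1,1,1,1,1,1,1,1).

The boundary map ∂_2: C_2 → C_1 maps a triangle to the signed sum of its edges. For instance
  ∂TUY = UY − TY + TU,
  ∂QRU = RU − QU + QR.
As a 15×2 matrix over Z this has rank 2, with invariant factors (1,1).

Computing H_k = (kernel of ∂_k) / (image of ∂_{k+1}):

  H_0: rank C_0 − rank ∂_1 = 10 − 9 = 1, and the invariant factors of ∂_1 are all 1, so H_0 ≅ Z.
  H_1: rank ker ∂_1 − rank ∂_2 = (15 − 9) − 2 = 4, and the invariant factors of ∂_2 are all 1, so H_1 ≅ Z^4.
  H_2: rank ker ∂_2 − rank ∂_3 = (2 − 2) − 0 = 0, and there is no ∂_3, so H_2 ≅ 0.

H_0 ≅ Z,  H_1 ≅ Z^4,  H_2 = 0.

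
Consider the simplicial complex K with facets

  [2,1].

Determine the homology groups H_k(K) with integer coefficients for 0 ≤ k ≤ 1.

H_0 ≅ Z,  H_1 = 0.

Fix the vertex order 1 < 2 and write every simplex with vertices in increasing order. Then dim K = 1 and the simplices of K are:

  0-simplices (2): [1], [2]
  1-simplices (1): [1,2]

giving chain groups C_0 ≅ Z^2, C_1 ≅ Z^1.

The boundary map ∂_1: C_1 → C_0 is given by ∂[p,q] = [q] − [p]. For instance
  ∂[1,2] = [2] − [1].
The resulting 2×1 matrix has rank 1, and its Smith normal form has invariant factors (1).

Reading off H_k = ker ∂_k / im ∂_{k+1}:

  H_0: rank C_0 − rank ∂_1 = 2 − 1 = 1, and the invariant factors of ∂_1 are all 1, so H_0 = Z.
  H_1: rank ker ∂_1 − rank ∂_2 = (1 − 1) − 0 = 0, and there is no ∂_2, so H_1 = 0.

(K is a triangulation of the 1-simplex.)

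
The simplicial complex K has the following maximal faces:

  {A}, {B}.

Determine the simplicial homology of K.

H_0 = Z^2.

Order the vertices as A < B. Listing each simplex with vertices in this order, K has dimension 0 with simplices:

  0-simplices (2): A, B

Hence C_0 ≅ Z^2.

Computing H_k = (kernel of ∂_k) / (image of ∂_{k+1}):

  H_0: rank C_0 − rank ∂_1 = 2 − 0 = 2, and there is no ∂_1, so H_0 ≅ Z^2.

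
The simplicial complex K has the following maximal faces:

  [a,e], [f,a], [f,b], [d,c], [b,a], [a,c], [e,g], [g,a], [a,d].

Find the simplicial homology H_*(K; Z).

H_0 ≅ Z,  H_1 ≅ Z^3.

Fix the vertex order a < b < c < d < e < f < g and write every simplex with vertices in increasing order. Then dim K = 1 and the simplices of K are:

  0-simplices (7): a, b, c, d, e, f, g
  1-simplices (9): ab, ac, ad, ae, af, ag, bf, cd, eg

giving chain groups C_0 ≅ Z^7, C_1 ≅ Z^9.

Boundary ∂_1: C_1 → C_0 maps an edge to its endpoints' difference, ∂[p,q] = q − p. For instance
  ∂bf = f − b.
This gives a 7×9 integer matrix of rank 6; reducing to Smith normal form yields diagonal entries (1,1,1,1,1,1).

Computing H_k = (kernel of ∂_k) / (image of ∂_{k+1}):

  H_0: rank C_0 − rank ∂_1 = 7 − 6 = 1, and the invariant factors of ∂_1 are all 1, so H_0 = Z.
  H_1: rank ker ∂_1 − rank ∂_2 = (9 − 6) − 0 = 3, and there is no ∂_2, so H_1 = Z^3.

As a check, the Euler characteristic is 7 − 9 = -2, which agrees with 1 − 3 = -2.
(K is a triangulation of a wedge of 3 circles.)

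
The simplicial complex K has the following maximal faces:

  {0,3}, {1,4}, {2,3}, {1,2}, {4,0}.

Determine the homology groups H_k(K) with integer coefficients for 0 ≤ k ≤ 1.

Fix the vertex order 0 < 1 < 2 < 3 < 4 and write every simplex with vertices in increasing order. Then dim K = 1 and the simplices of K are:

  0-simplices (5): [0], [1], [2], [3], [4]
  1-simplices (5): [0,3], [0,4], [1,2], [1,4], [2,3]

Hence C_0 ≅ Z^5, C_1 ≅ Z^5.

Boundary ∂_1: C_1 → C_0 sends each edge [p,q] (with p < q) to q − p. For instance
  ∂[1,4] = [4] − [1].
This gives a 5×5 integer matrix of rank 4; reducing to Smith normal form yields diagonal entries (1,1,1,1).

Computing H_k = (kernel of ∂_k) / (image of ∂_{k+1}):

  H_0: rank C_0 − rank ∂_1 = 5 − 4 = 1, and the invariant factors of ∂_1 are all 1, so H_0 ≅ Z.
  H_1: rank ker ∂_1 − rank ∂_2 = (5 − 4) − 0 = 1, and there is no ∂_2, so H_1 ≅ Z.

H_0 = Z,  H_1 = Z.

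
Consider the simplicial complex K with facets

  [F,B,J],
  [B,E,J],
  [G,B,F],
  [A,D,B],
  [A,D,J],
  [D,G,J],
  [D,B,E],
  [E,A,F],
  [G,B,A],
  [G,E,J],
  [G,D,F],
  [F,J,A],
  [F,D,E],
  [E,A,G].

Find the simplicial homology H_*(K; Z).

H_0 ≅ Z,  H_1 ≅ Z^2,  H_2 ≅ Z.

Fix the vertex order A < B < D < E < F < G < J and write every simplex with vertices in increasing order. Then dim K = 2 and the simplices of K are:

  0-simplices (7): A, B, D, E, F, G, J
  1-simplices (21): AB, AD, AE, AF, AG, AJ, BD, BE, BF, BG, BJ, DE, DF, DG, DJ, EF, EG, EJ, FG, FJ, GJ
  2-simplices (14): ABD, ABG, ADJ, AEF, AEG, AFJ, BDE, BEJ, BFG, BFJ, DEF, DFG, DGJ, EGJ

so the chain groups are C_0 ≅ Z^7, C_1 ≅ Z^21, C_2 ≅ Z^14.

The boundary map ∂_1: C_1 → C_0 is given by ∂[p,q] = [q] − [p]. For instance
  ∂BD = D − B.
As a 7×21 matrix over Z this has rank 6, with invariant factors (1,1,1,1,1,1).

Boundary ∂_2: C_2 → C_1 sends each 2-simplex [p,q,r] to [q,r] − [p,r] + [p,q]. For instance
  ∂BFG = FG − BG + BF,
  ∂DGJ = GJ − DJ + DG.
The resulting 21×14 matrix has rank 13, and its Smith normal form has invariant factors (1,1,1,1,1,1,1,1,1,1,1,1,1).

Now H_k = ker ∂_k / im ∂_{k+1}, so:

  H_0: rank C_0 − rank ∂_1 = 7 − 6 = 1, and the invariant factors of ∂_1 are all 1, so H_0 = Z.
  H_1: rank ker ∂_1 − rank ∂_2 = (21 − 6) − 13 = 2, and the invariant factors of ∂_2 are all 1, so H_1 = Z^2.
  H_2: rank ker ∂_2 − rank ∂_3 = (14 − 13) − 0 = 1, and there is no ∂_3, so H_2 = Z.

As a check, the Euler characteristic is 7 − 21 + 14 = 0, which agrees with 1 − 2 + 1 = 0.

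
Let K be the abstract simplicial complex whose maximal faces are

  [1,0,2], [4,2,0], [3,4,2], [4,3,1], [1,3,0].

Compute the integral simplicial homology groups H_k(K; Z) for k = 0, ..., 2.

H_0 ≅ Z,  H_1 ≅ Z,  H_2 = 0.

Fix the vertex order 0 < 1 < 2 < 3 < 4 and write every simplex with vertices in increasing order. Then dim K = 2 and the simplices of K are:

  0-simplices (5): [0], [1], [2], [3], [4]
  1-simplices (10): [0,1], [0,2], [0,3], [0,4], [1,2], [1,3], [1,4], [2,3], [2,4], [3,4]
  2-simplices (5): [0,1,2], [0,1,3], [0,2,4], [1,3,4], [2,3,4]

giving chain groups C_0 ≅ Z^5, C_1 ≅ Z^10, C_2 ≅ Z^5.

∂_1: C_1 → C_0 is given by ∂[p,q] = [q] − [p].
As a 5×10 matrix over Z this has rank 4, with invariant factors (1,1,1,1).

Boundary ∂_2: C_2 → C_1 maps a triangle to the signed sum of its edges. For instance
  ∂[2,3,4] = [3,4] − [2,4] + [2,3],
  ∂[1,3,4] = [3,4] − [1,4] + [1,3].
This gives a 10×5 integer matrix of rank 5; reducing to Smith normal form yields diagonal entries (1,1,1,1,1).

Computing H_k = (kernel of ∂_k) / (image of ∂_{k+1}):

  H_0: rank C_0 − rank ∂_1 = 5 − 4 = 1, and the invariant factors of ∂_1 are all 1, so H_0 = Z.
  H_1: rank ker ∂_1 − rank ∂_2 = (10 − 4) − 5 = 1, and the invariant factors of ∂_2 are all 1, so H_1 = Z.
  H_2: rank ker ∂_2 − rank ∂_3 = (5 − 5) − 0 = 0, and there is no ∂_3, so H_2 = 0.

As a check, the Euler characteristic is 5 − 10 + 5 = 0, which agrees with 1 − 1 + 0 = 0.
(K is a triangulation of the Möbius band.)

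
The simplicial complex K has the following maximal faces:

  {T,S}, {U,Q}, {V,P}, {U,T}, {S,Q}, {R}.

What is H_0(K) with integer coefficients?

H_0 = Z^3.

Take the total order P < Q < R < S < T < U < V on the vertex set. Then K (dimension 1) consists of the simplices:

  0-simplices (7): P, Q, R, S, T, U, V
  1-simplices (5): PV, QS, QU, ST, TU

Hence C_0 ≅ Z^7, C_1 ≅ Z^5.

∂_1: C_1 → C_0 sends each edge [p,q] (with p < q) to q − p.
As a 7×5 matrix over Z this has rank 4, with invariant factors (1,1,1,1).

Reading off H_k = ker ∂_k / im ∂_{k+1}:

  H_0: rank C_0 − rank ∂_1 = 7 − 4 = 3, and the invariant factors of ∂_1 are all 1, so H_0 = Z^3.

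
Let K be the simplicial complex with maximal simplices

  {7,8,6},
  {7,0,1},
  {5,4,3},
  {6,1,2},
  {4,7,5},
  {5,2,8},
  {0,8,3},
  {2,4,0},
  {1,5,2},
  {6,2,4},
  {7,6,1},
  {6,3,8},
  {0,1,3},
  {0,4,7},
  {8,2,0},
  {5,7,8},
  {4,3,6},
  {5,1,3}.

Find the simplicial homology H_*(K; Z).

H_0 ≅ Z,  H_1 ≅ Z^2,  H_2 ≅ Z.

Fix the vertex order 0 < 1 < 2 < 3 < 4 < 5 < 6 < 7 < 8 and write every simplex with vertices in increasing order. Then dim K = 2 and the simplices of K are:

  0-simplices (9): [0], [1], [2], [3], [4], [5], [6], [7], [8]
  1-simplices (27): (27 of them)
  2-simplices (18): [0,1,3], [0,1,7], [0,2,4], [0,2,8], [0,3,8], [0,4,7], [1,2,5], [1,2,6], [1,3,5], [1,6,7], [2,4,6], [2,5,8], [3,4,5], [3,4,6], [3,6,8], [4,5,7], [5,7,8], [6,7,8]

giving chain groups C_0 ≅ Z^9, C_1 ≅ Z^27, C_2 ≅ Z^18.

The boundary map ∂_1: C_1 → C_0 is given by ∂[p,q] = [q] − [p]. For instance
  ∂[2,5] = [5] − [2].
As a 9×27 matrix over Z this has rank 8, with invariant factors (1,1,1,1,1,1,1,1).

Boundary ∂_2: C_2 → C_1 maps a triangle to the signed sum of its edges. For instance
  ∂[2,5,8] = [5,8] − [2,8] + [2,5],
  ∂[3,4,6] = [4,6] − [3,6] + [3,4].
This gives a 27×18 integer matrix of rank 17; reducing to Smith normal form yields diagonal entries (1,1,1,1,1,1,1,1,1,1,1,1,1,1,1,1,1).

Computing H_k = (kernel of ∂_k) / (image of ∂_{k+1}):

  H_0: rank C_0 − rank ∂_1 = 9 − 8 = 1, and the invariant factors of ∂_1 are all 1, so H_0 ≅ Z.
  H_1: rank ker ∂_1 − rank ∂_2 = (27 − 8) − 17 = 2, and the invariant factors of ∂_2 are all 1, so H_1 ≅ Z^2.
  H_2: rank ker ∂_2 − rank ∂_3 = (18 − 17) − 0 = 1, and there is no ∂_3, so H_2 ≅ Z.

As a check, the Euler characteristic is 9 − 27 + 18 = 0, which agrees with 1 − 2 + 1 = 0.
(K is a triangulation of the torus T^2.)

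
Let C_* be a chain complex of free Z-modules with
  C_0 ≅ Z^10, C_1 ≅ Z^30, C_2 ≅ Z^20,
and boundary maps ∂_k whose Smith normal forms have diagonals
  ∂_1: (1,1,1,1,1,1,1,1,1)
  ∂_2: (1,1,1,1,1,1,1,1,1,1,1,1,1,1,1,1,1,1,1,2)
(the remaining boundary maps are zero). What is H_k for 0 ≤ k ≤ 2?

H_0: b_0 = 10 − 0 − 9 = 1; torsion from ∂_1 factors > 1: none. So H_0 = Z.
H_1: b_1 = 30 − 9 − 20 = 1; torsion from ∂_2 factors > 1: [2]. So H_1 = Z ⊕ Z/2.
H_2: b_2 = 20 − 20 − 0 = 0; torsion from ∂_3 factors > 1: none. So H_2 = 0.

H_0 = Z,  H_1 = Z ⊕ Z/2,  H_2 = 0.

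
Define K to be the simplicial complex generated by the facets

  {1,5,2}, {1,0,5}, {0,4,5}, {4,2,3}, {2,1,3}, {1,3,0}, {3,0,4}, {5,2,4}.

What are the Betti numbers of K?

b_0 = 1, b_1 = 0, b_2 = 1.

K has 6 vertices, 12 edges, 8 triangles.
rank ∂_0 = 0, rank ∂_1 = 5 ⇒ b_0 = 6 − 0 − 5 = 1; all invariant factors of ∂_1 are 1 so no torsion. So H_0 ≅ Z.
rank ∂_1 = 5, rank ∂_2 = 7 ⇒ b_1 = 12 − 5 − 7 = 0; all invariant factors of ∂_2 are 1 so no torsion. So H_1 ≅ 0.
rank ∂_2 = 7, rank ∂_3 = 0 ⇒ b_2 = 8 − 7 − 0 = 1. So H_2 ≅ Z.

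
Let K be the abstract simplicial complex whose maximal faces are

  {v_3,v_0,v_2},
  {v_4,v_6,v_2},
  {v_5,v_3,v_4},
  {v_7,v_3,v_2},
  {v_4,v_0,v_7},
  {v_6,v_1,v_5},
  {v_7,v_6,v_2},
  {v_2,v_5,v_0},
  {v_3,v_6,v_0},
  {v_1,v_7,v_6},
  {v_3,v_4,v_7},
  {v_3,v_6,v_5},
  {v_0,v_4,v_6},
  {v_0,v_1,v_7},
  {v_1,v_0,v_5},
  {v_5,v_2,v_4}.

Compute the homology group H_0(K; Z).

H_0 = Z.

Take the total order v_0 < v_1 < v_2 < v_3 < v_4 < v_5 < v_6 < v_7 on the vertex set. Then K (dimension 2) consists of the simplices:

  0-simplices (8): [v_0], [v_1], [v_2], [v_3], [v_4], [v_5], [v_6], [v_7]
  1-simplices (24): (24 of them)
  2-simplices (16): (16 of them)

Hence C_0 ≅ Z^8, C_1 ≅ Z^24, C_2 ≅ Z^16.

The boundary map ∂_1: C_1 → C_0 maps an edge to its endpoints' difference, ∂[p,q] = q − p. For instance
  ∂[v_2,v_5] = [v_5] − [v_2].
The 8×24 boundary matrix has rank 7 and Smith normal form diag(1,1,1,1,1,1,1).

The boundary map ∂_2: C_2 → C_1 maps a triangle to the signed sum of its edges. For instance
  ∂[v_2,v_3,v_7] = [v_3,v_7] − [v_2,v_7] + [v_2,v_3],
  ∂[v_3,v_4,v_7] = [v_4,v_7] − [v_3,v_7] + [v_3,v_4].
The resulting 24×16 matrix has rank 15, and its Smith normal form has invariant factors (1,1,1,1,1,1,1,1,1,1,1,1,1,1,1).

From H_k ≅ ker(∂_k) / im(∂_{k+1}) we obtain:

  H_0: rank C_0 − rank ∂_1 = 8 − 7 = 1, and the invariant factors of ∂_1 are all 1, so H_0 = Z.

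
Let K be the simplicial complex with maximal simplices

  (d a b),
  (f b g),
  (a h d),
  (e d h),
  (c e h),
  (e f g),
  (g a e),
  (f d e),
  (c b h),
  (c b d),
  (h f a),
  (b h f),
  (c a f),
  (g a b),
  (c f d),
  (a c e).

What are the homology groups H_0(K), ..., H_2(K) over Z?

H_0 ≅ Z,  H_1 ≅ Z^2,  H_2 ≅ Z.

Order the vertices as a < b < c < d < e < f < g < h. Listing each simplex with vertices in this order, K has dimension 2 with simplices:

  0-simplices (8): a, b, c, d, e, f, g, h
  1-simplices (24): ab, ac, ad, ae, af, ag, ah, bc, bd, bf, bg, bh, cd, ce, cf, ch, de, df, dh, ef, eg, eh, fg, fh
  2-simplices (16): abd, abg, ace, acf, adh, aeg, afh, bcd, bch, bfg, bfh, cdf, ceh, def, deh, efg

Hence C_0 ≅ Z^8, C_1 ≅ Z^24, C_2 ≅ Z^16.

The boundary map ∂_1: C_1 → C_0 is given by ∂[p,q] = [q] − [p]. For instance
  ∂cf = f − c.
The 8×24 boundary matrix has rank 7 and Smith normal form diag(1,1,1,1,1,1,1).

Boundary ∂_2: C_2 → C_1 acts by ∂[p,q,r] = [q,r] − [p,r] + [p,q]. For instance
  ∂adh = dh − ah + ad,
  ∂abg = bg − ag + ab.
The 24×16 boundary matrix has rank 15 and Smith normal form diag(1,1,1,1,1,1,1,1,1,1,1,1,1,1,1).

Now H_k = ker ∂_k / im ∂_{k+1}, so:

  H_0: rank C_0 − rank ∂_1 = 8 − 7 = 1, and the invariant factors of ∂_1 are all 1, so H_0 ≅ Z.
  H_1: rank ker ∂_1 − rank ∂_2 = (24 − 7) − 15 = 2, and the invariant factors of ∂_2 are all 1, so H_1 ≅ Z^2.
  H_2: rank ker ∂_2 − rank ∂_3 = (16 − 15) − 0 = 1, and there is no ∂_3, so H_2 ≅ Z.

(K is a triangulation of the torus T^2.)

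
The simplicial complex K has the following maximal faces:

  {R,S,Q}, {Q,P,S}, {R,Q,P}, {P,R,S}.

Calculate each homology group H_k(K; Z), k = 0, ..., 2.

H_0 = Z,  H_1 = 0,  H_2 = Z.

Fix the vertex order P < Q < R < S and write every simplex with vertices in increasing order. Then dim K = 2 and the simplices of K are:

  0-simplices (4): P, Q, R, S
  1-simplices (6): PQ, PR, PS, QR, QS, RS
  2-simplices (4): PQR, PQS, PRS, QRS

giving chain groups C_0 ≅ Z^4, C_1 ≅ Z^6, C_2 ≅ Z^4.

Boundary ∂_1: C_1 → C_0 is given by ∂[p,q] = [q] − [p]. For instance
  ∂QS = S − Q.
The 4×6 boundary matrix has rank 3 and Smith normal form diag(1,1,1).

The boundary map ∂_2: C_2 → C_1 sends each 2-simplex [p,q,r] to [q,r] − [p,r] + [p,q]. For instance
  ∂PQS = QS − PS + PQ,
  ∂PQR = QR − PR + PQ.
As a 6×4 matrix over Z this has rank 3, with invariant factors (1,1,1).

Computing H_k = (kernel of ∂_k) / (image of ∂_{k+1}):

  H_0: rank C_0 − rank ∂_1 = 4 − 3 = 1, and the invariant factors of ∂_1 are all 1, so H_0 ≅ Z.
  H_1: rank ker ∂_1 − rank ∂_2 = (6 − 3) − 3 = 0, and the invariant factors of ∂_2 are all 1, so H_1 ≅ 0.
  H_2: rank ker ∂_2 − rank ∂_3 = (4 − 3) − 0 = 1, and there is no ∂_3, so H_2 ≅ Z.

As a check, the Euler characteristic is 4 − 6 + 4 = 2, which agrees with 1 − 0 + 1 = 2.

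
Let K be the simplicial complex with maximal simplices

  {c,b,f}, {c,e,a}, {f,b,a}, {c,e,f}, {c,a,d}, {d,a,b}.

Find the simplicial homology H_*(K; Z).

Take the total order a < b < c < d < e < f on the vertex set. Then K (dimension 2) consists of the simplices:

  0-simplices (6): a, b, c, d, e, f
  1-simplices (12): ab, ac, ad, ae, af, bc, bd, bf, cd, ce, cf, ef
  2-simplices (6): abd, abf, acd, ace, bcf, cef

Hence C_0 ≅ Z^6, C_1 ≅ Z^12, C_2 ≅ Z^6.

The boundary map ∂_1: C_1 → C_0 is given by ∂[p,q] = [q] − [p]. For instance
  ∂cd = d − c.
The 6×12 boundary matrix has rank 5 and Smith normal form diag(1,1,1,1,1).

Boundary ∂_2: C_2 → C_1 maps a triangle to the signed sum of its edges. For instance
  ∂bcf = cf − bf + bc,
  ∂cef = ef − cf + ce.
As a 12×6 matrix over Z this has rank 6, with invariant factors (1,1,1,1,1,1).

From H_k ≅ ker(∂_k) / im(∂_{k+1}) we obtain:

  H_0: rank C_0 − rank ∂_1 = 6 − 5 = 1, and the invariant factors of ∂_1 are all 1, so H_0 ≅ Z.
  H_1: rank ker ∂_1 − rank ∂_2 = (12 − 5) − 6 = 1, and the invariant factors of ∂_2 are all 1, so H_1 ≅ Z.
  H_2: rank ker ∂_2 − rank ∂_3 = (6 − 6) − 0 = 0, and there is no ∂_3, so H_2 ≅ 0.

As a check, the Euler characteristic is 6 − 12 + 6 = 0, which agrees with 1 − 1 + 0 = 0.

H_0 ≅ Z,  H_1 ≅ Z,  H_2 = 0.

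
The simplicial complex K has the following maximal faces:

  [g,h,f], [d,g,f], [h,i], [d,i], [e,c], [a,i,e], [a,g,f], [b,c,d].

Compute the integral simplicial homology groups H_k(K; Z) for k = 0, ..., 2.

H_0 = Z,  H_1 = Z^3,  H_2 = 0.

Take the total order a < b < c < d < e < f < g < h < i on the vertex set. Then K (dimension 2) consists of the simplices:

  0-simplices (9): a, b, c, d, e, f, g, h, i
  1-simplices (16): ae, af, ag, ai, bc, bd, cd, ce, df, dg, di, ei, fg, fh, gh, hi
  2-simplices (5): aei, afg, bcd, dfg, fgh

giving chain groups C_0 ≅ Z^9, C_1 ≅ Z^16, C_2 ≅ Z^5.

The boundary map ∂_1: C_1 → C_0 sends each edge [p,q] (with p < q) to q − p. For instance
  ∂df = f − d.
As a 9×16 matrix over Z this has rank 8, with invariant factors (1,1,1,1,1,1,1,1).

Boundary ∂_2: C_2 → C_1 acts by ∂[p,q,r] = [q,r] − [p,r] + [p,q]. For instance
  ∂bcd = cd − bd + bc,
  ∂aei = ei − ai + ae.
The 16×5 boundary matrix has rank 5 and Smith normal form diag(1,1,1,1,1).

Reading off H_k = ker ∂_k / im ∂_{k+1}:

  H_0: rank C_0 − rank ∂_1 = 9 − 8 = 1, and the invariant factors of ∂_1 are all 1, so H_0 ≅ Z.
  H_1: rank ker ∂_1 − rank ∂_2 = (16 − 8) − 5 = 3, and the invariant factors of ∂_2 are all 1, so H_1 ≅ Z^3.
  H_2: rank ker ∂_2 − rank ∂_3 = (5 − 5) − 0 = 0, and there is no ∂_3, so H_2 ≅ 0.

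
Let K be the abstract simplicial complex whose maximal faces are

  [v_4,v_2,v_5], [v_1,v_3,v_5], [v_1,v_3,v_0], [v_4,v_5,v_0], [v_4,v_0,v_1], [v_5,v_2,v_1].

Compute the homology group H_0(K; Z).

H_0 = Z.

Order the vertices as v_0 < v_1 < v_2 < v_3 < v_4 < v_5. Listing each simplex with vertices in this order, K has dimension 2 with simplices:

  0-simplices (6): [v_0], [v_1], [v_2], [v_3], [v_4], [v_5]
  1-simplices (12): [v_0,v_1], [v_0,v_3], [v_0,v_4], [v_0,v_5], [v_1,v_2], [v_1,v_3], [v_1,v_4], [v_1,v_5], [v_2,v_4], [v_2,v_5], [v_3,v_5], [v_4,v_5]
  2-simplices (6): [v_0,v_1,v_3], [v_0,v_1,v_4], [v_0,v_4,v_5], [v_1,v_2,v_5], [v_1,v_3,v_5], [v_2,v_4,v_5]

Hence C_0 ≅ Z^6, C_1 ≅ Z^12, C_2 ≅ Z^6.

Boundary ∂_1: C_1 → C_0 is given by ∂[p,q] = [q] − [p].
As a 6×12 matrix over Z this has rank 5, with invariant factors (1,1,1,1,1).

∂_2: C_2 → C_1 sends each 2-simplex [p,q,r] to [q,r] − [p,r] + [p,q]. For instance
  ∂[v_0,v_1,v_4] = [v_1,v_4] − [v_0,v_4] + [v_0,v_1],
  ∂[v_1,v_2,v_5] = [v_2,v_5] − [v_1,v_5] + [v_1,v_2].
The 12×6 boundary matrix has rank 6 and Smith normal form diag(1,1,1,1,1,1).

Reading off H_k = ker ∂_k / im ∂_{k+1}:

  H_0: rank C_0 − rank ∂_1 = 6 − 5 = 1, and the invariant factors of ∂_1 are all 1, so H_0 ≅ Z.

(K is a triangulation of the cylinder S^1 x I.)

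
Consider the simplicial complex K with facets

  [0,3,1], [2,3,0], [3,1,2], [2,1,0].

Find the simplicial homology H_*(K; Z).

Fix the vertex order 0 < 1 < 2 < 3 and write every simplex with vertices in increasing order. Then dim K = 2 and the simplices of K are:

  0-simplices (4): [0], [1], [2], [3]
  1-simplices (6): [0,1], [0,2], [0,3], [1,2], [1,3], [2,3]
  2-simplices (4): [0,1,2], [0,1,3], [0,2,3], [1,2,3]

so the chain groups are C_0 ≅ Z^4, C_1 ≅ Z^6, C_2 ≅ Z^4.

∂_1: C_1 → C_0 sends each edge [p,q] (with p < q) to q − p.
As a 4×6 matrix over Z this has rank 3, with invariant factors (1,1,1).

∂_2: C_2 → C_1 sends each 2-simplex [p,q,r] to [q,r] − [p,r] + [p,q]. For instance
  ∂[0,1,2] = [1,2] − [0,2] + [0,1],
  ∂[1,2,3] = [2,3] − [1,3] + [1,2].
This gives a 6×4 integer matrix of rank 3; reducing to Smith normal form yields diagonal entries (1,1,1).

Reading off H_k = ker ∂_k / im ∂_{k+1}:

  H_0: rank C_0 − rank ∂_1 = 4 − 3 = 1, and the invariant factors of ∂_1 are all 1, so H_0 ≅ Z.
  H_1: rank ker ∂_1 − rank ∂_2 = (6 − 3) − 3 = 0, and the invariant factors of ∂_2 are all 1, so H_1 ≅ 0.
  H_2: rank ker ∂_2 − rank ∂_3 = (4 − 3) − 0 = 1, and there is no ∂_3, so H_2 ≅ Z.

H_0 ≅ Z,  H_1 = 0,  H_2 ≅ Z.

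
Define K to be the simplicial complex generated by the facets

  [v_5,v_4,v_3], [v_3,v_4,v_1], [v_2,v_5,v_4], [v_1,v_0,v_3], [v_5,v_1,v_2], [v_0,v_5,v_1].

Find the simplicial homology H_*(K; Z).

H_0 ≅ Z,  H_1 ≅ Z,  H_2 = 0.

Take the total order v_0 < v_1 < v_2 < v_3 < v_4 < v_5 on the vertex set. Then K (dimension 2) consists of the simplices:

  0-simplices (6): [v_0], [v_1], [v_2], [v_3], [v_4], [v_5]
  1-simplices (12): [v_0,v_1], [v_0,v_3], [v_0,v_5], [v_1,v_2], [v_1,v_3], [v_1,v_4], [v_1,v_5], [v_2,v_4], [v_2,v_5], [v_3,v_4], [v_3,v_5], [v_4,v_5]
  2-simplices (6): [v_0,v_1,v_3], [v_0,v_1,v_5], [v_1,v_2,v_5], [v_1,v_3,v_4], [v_2,v_4,v_5], [v_3,v_4,v_5]

so the chain groups are C_0 ≅ Z^6, C_1 ≅ Z^12, C_2 ≅ Z^6.

Boundary ∂_1: C_1 → C_0 maps an edge to its endpoints' difference, ∂[p,q] = q − p.
The 6×12 boundary matrix has rank 5 and Smith normal form diag(1,1,1,1,1).

∂_2: C_2 → C_1 sends each 2-simplex [p,q,r] to [q,r] − [p,r] + [p,q]. For instance
  ∂[v_2,v_4,v_5] = [v_4,v_5] − [v_2,v_5] + [v_2,v_4],
  ∂[v_1,v_2,v_5] = [v_2,v_5] − [v_1,v_5] + [v_1,v_2].
This gives a 12×6 integer matrix of rank 6; reducing to Smith normal form yields diagonal entries (1,1,1,1,1,1).

Computing H_k = (kernel of ∂_k) / (image of ∂_{k+1}):

  H_0: rank C_0 − rank ∂_1 = 6 − 5 = 1, and the invariant factors of ∂_1 are all 1, so H_0 = Z.
  H_1: rank ker ∂_1 − rank ∂_2 = (12 − 5) − 6 = 1, and the invariant factors of ∂_2 are all 1, so H_1 = Z.
  H_2: rank ker ∂_2 − rank ∂_3 = (6 − 6) − 0 = 0, and there is no ∂_3, so H_2 = 0.

(K is a triangulation of the cylinder S^1 x I.)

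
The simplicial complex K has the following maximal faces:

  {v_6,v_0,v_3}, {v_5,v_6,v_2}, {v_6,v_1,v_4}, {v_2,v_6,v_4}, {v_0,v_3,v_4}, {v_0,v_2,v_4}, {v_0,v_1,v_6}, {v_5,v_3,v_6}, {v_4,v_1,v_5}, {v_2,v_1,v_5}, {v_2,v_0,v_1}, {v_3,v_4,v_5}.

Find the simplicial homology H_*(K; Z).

H_0 ≅ Z,  H_1 ≅ Z/2,  H_2 = 0.

Take the total order v_0 < v_1 < v_2 < v_3 < v_4 < v_5 < v_6 on the vertex set. Then K (dimension 2) consists of the simplices:

  0-simplices (7): [v_0], [v_1], [v_2], [v_3], [v_4], [v_5], [v_6]
  1-simplices (18): (18 of them)
  2-simplices (12): (12 of them)

giving chain groups C_0 ≅ Z^7, C_1 ≅ Z^18, C_2 ≅ Z^12.

∂_1: C_1 → C_0 maps an edge to its endpoints' difference, ∂[p,q] = q − p.
The resulting 7×18 matrix has rank 6, and its Smith normal form has invariant factors (1,1,1,1,1,1).

Boundary ∂_2: C_2 → C_1 maps a triangle to the signed sum of its edges. For instance
  ∂[v_0,v_1,v_6] = [v_1,v_6] − [v_0,v_6] + [v_0,v_1],
  ∂[v_1,v_4,v_5] = [v_4,v_5] − [v_1,v_5] + [v_1,v_4].
As a 18×12 matrix over Z this has rank 12, with invariant factors (1,1,1,1,1,1,1,1,1,1,1,2).

Reading off H_k = ker ∂_k / im ∂_{k+1}:

  H_0: rank C_0 − rank ∂_1 = 7 − 6 = 1, and the invariant factors of ∂_1 are all 1, so H_0 ≅ Z.
  H_1: rank ker ∂_1 − rank ∂_2 = (18 − 6) − 12 = 0, and ∂_2 has invariant factor 2 > 1, so H_1 ≅ Z/2.
  H_2: rank ker ∂_2 − rank ∂_3 = (12 − 12) − 0 = 0, and there is no ∂_3, so H_2 ≅ 0.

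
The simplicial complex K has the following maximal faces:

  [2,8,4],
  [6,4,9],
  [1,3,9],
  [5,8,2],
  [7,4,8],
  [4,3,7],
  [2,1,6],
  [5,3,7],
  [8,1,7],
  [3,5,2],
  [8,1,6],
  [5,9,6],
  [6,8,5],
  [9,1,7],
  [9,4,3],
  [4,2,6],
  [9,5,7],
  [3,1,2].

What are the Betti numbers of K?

b_0 = 1, b_1 = 1, b_2 = 0.

K has 9 vertices, 27 edges, 18 triangles.
rank ∂_0 = 0, rank ∂_1 = 8 ⇒ b_0 = 9 − 0 − 8 = 1; all invariant factors of ∂_1 are 1 so no torsion. So H_0 = Z.
rank ∂_1 = 8, rank ∂_2 = 18 ⇒ b_1 = 27 − 8 − 18 = 1; ∂_2 has invariant factor(s) [2] giving torsion. So H_1 = Z ⊕ Z_2.
rank ∂_2 = 18, rank ∂_3 = 0 ⇒ b_2 = 18 − 18 − 0 = 0. So H_2 = 0.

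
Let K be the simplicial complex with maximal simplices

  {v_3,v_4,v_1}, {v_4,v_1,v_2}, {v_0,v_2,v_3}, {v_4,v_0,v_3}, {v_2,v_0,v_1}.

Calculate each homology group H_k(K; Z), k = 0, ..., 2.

K has 5 vertices, 10 edges, 5 triangles.
rank ∂_0 = 0, rank ∂_1 = 4 ⇒ b_0 = 5 − 0 − 4 = 1; all invariant factors of ∂_1 are 1 so no torsion. So H_0 ≅ Z.
rank ∂_1 = 4, rank ∂_2 = 5 ⇒ b_1 = 10 − 4 − 5 = 1; all invariant factors of ∂_2 are 1 so no torsion. So H_1 ≅ Z.
rank ∂_2 = 5, rank ∂_3 = 0 ⇒ b_2 = 5 − 5 − 0 = 0. So H_2 ≅ 0.

H_0 ≅ Z,  H_1 ≅ Z,  H_2 = 0.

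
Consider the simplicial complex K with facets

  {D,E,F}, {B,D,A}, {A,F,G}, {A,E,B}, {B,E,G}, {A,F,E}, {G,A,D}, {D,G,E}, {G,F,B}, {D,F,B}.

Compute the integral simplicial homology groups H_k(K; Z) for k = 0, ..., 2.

Order the vertices as A < B < D < E < F < G. Listing each simplex with vertices in this order, K has dimension 2 with simplices:

  0-simplices (6): A, B, D, E, F, G
  1-simplices (15): AB, AD, AE, AF, AG, BD, BE, BF, BG, DE, DF, DG, EF, EG, FG
  2-simplices (10): ABD, ABE, ADG, AEF, AFG, BDF, BEG, BFG, DEF, DEG

so the chain groups are C_0 ≅ Z^6, C_1 ≅ Z^15, C_2 ≅ Z^10.

∂_1: C_1 → C_0 is given by ∂[p,q] = [q] − [p]. For instance
  ∂AD = D − A.
This gives a 6×15 integer matrix of rank 5; reducing to Smith normal form yields diagonal entries (1,1,1,1,1).

∂_2: C_2 → C_1 sends each 2-simplex [p,q,r] to [q,r] − [p,r] + [p,q]. For instance
  ∂AEF = EF − AF + AE,
  ∂BEG = EG − BG + BE.
The 15×10 boundary matrix has rank 10 and Smith normal form diag(1,1,1,1,1,1,1,1,1,2).

From H_k ≅ ker(∂_k) / im(∂_{k+1}) we obtain:

  H_0: rank C_0 − rank ∂_1 = 6 − 5 = 1, and the invariant factors of ∂_1 are all 1, so H_0 = Z.
  H_1: rank ker ∂_1 − rank ∂_2 = (15 − 5) − 10 = 0, and ∂_2 has invariant factor 2 > 1, so H_1 = Z_2.
  H_2: rank ker ∂_2 − rank ∂_3 = (10 − 10) − 0 = 0, and there is no ∂_3, so H_2 = 0.

(K is a triangulation of the real projective plane RP^2.)

H_0 = Z,  H_1 = Z_2,  H_2 = 0.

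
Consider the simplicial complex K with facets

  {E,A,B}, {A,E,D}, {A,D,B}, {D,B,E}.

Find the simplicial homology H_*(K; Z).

H_0 ≅ Z,  H_1 = 0,  H_2 ≅ Z.

Take the total order A < B < D < E on the vertex set. Then K (dimension 2) consists of the simplices:

  0-simplices (4): A, B, D, E
  1-simplices (6): AB, AD, AE, BD, BE, DE
  2-simplices (4): ABD, ABE, ADE, BDE

so the chain groups are C_0 ≅ Z^4, C_1 ≅ Z^6, C_2 ≅ Z^4.

Boundary ∂_1: C_1 → C_0 sends each edge [p,q] (with p < q) to q − p. For instance
  ∂BE = E − B.
The resulting 4×6 matrix has rank 3, and its Smith normal form has invariant factors (1,1,1).

The boundary map ∂_2: C_2 → C_1 maps a triangle to the signed sum of its edges. For instance
  ∂ABE = BE − AE + AB,
  ∂ABD = BD − AD + AB.
The 6×4 boundary matrix has rank 3 and Smith normal form diag(1,1,1).

Reading off H_k = ker ∂_k / im ∂_{k+1}:

  H_0: rank C_0 − rank ∂_1 = 4 − 3 = 1, and the invariant factors of ∂_1 are all 1, so H_0 = Z.
  H_1: rank ker ∂_1 − rank ∂_2 = (6 − 3) − 3 = 0, and the invariant factors of ∂_2 are all 1, so H_1 = 0.
  H_2: rank ker ∂_2 − rank ∂_3 = (4 − 3) − 0 = 1, and there is no ∂_3, so H_2 = Z.

As a check, the Euler characteristic is 4 − 6 + 4 = 2, which agrees with 1 − 0 + 1 = 2.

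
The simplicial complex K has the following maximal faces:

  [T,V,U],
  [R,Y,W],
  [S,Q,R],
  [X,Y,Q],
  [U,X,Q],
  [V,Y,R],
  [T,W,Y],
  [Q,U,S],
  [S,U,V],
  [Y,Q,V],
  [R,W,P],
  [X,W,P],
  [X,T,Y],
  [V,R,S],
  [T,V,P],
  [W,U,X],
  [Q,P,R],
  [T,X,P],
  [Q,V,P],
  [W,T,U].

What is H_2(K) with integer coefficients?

Fix the vertex order P < Q < R < S < T < U < V < W < X < Y and write every simplex with vertices in increasing order. Then dim K = 2 and the simplices of K are:

  0-simplices (10): P, Q, R, S, T, U, V, W, X, Y
  1-simplices (30): PQ, PR, PT, PV, PW, PX, QR, QS, QU, QV, QX, QY, RS, RV, RW, RY, SU, SV, TU, TV, TW, TX, TY, UV, UW, UX, VY, WX, WY, XY
  2-simplices (20): PQR, PQV, PRW, PTV, PTX, PWX, QRS, QSU, QUX, QVY, QXY, RSV, RVY, RWY, SUV, TUV, TUW, TWY, TXY, UWX

giving chain groups C_0 ≅ Z^10, C_1 ≅ Z^30, C_2 ≅ Z^20.

∂_1: C_1 → C_0 is given by ∂[p,q] = [q] − [p].
The resulting 10×30 matrix has rank 9, and its Smith normal form has invariant factors (1,1,1,1,1,1,1,1,1).

∂_2: C_2 → C_1 maps a triangle to the signed sum of its edges. For instance
  ∂QRS = RS − QS + QR,
  ∂QXY = XY − QY + QX.
The resulting 30×20 matrix has rank 20, and its Smith normal form has invariant factors (1,1,1,1,1,1,1,1,1,1,1,1,1,1,1,1,1,1,1,2).

Reading off H_k = ker ∂_k / im ∂_{k+1}:

  H_2: rank ker ∂_2 − rank ∂_3 = (20 − 20) − 0 = 0, and there is no ∂_3, so H_2 ≅ 0.

H_2 ≅ 0.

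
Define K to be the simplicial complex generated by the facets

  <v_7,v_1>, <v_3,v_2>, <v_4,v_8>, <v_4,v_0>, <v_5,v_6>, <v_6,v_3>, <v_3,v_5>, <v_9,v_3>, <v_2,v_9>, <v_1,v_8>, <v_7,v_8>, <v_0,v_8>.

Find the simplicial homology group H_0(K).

H_0 ≅ Z^2.

We work with the vertex ordering v_0 < v_1 < v_2 < v_3 < v_4 < v_5 < v_6 < v_7 < v_8 < v_9. The simplices of K, each written with vertices in increasing order, are:

  0-simplices (10): [v_0], [v_1], [v_2], [v_3], [v_4], [v_5], [v_6], [v_7], [v_8], [v_9]
  1-simplices (12): [v_0,v_4], [v_0,v_8], [v_1,v_7], [v_1,v_8], [v_2,v_3], [v_2,v_9], [v_3,v_5], [v_3,v_6], [v_3,v_9], [v_4,v_8], [v_5,v_6], [v_7,v_8]

so the chain groups are C_0 ≅ Z^10, C_1 ≅ Z^12.

The boundary map ∂_1: C_1 → C_0 maps an edge to its endpoints' difference, ∂[p,q] = q − p.
The 10×12 boundary matrix has rank 8 and Smith normal form diag(1,1,1,1,1,1,1,1).

Now H_k = ker ∂_k / im ∂_{k+1}, so:

  H_0: rank C_0 − rank ∂_1 = 10 − 8 = 2, and the invariant factors of ∂_1 are all 1, so H_0 ≅ Z^2.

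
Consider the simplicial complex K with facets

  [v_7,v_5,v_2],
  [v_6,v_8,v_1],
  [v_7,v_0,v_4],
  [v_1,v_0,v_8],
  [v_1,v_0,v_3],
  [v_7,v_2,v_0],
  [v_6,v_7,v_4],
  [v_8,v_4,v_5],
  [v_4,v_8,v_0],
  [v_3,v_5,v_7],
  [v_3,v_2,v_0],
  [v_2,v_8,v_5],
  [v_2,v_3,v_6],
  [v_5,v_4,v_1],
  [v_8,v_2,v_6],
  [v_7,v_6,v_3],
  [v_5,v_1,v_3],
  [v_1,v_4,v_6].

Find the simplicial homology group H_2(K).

H_2 = 0.

K has 9 vertices, 27 edges, 18 triangles.
rank ∂_2 = 18, rank ∂_3 = 0 ⇒ b_2 = 18 − 18 − 0 = 0. So H_2 ≅ 0.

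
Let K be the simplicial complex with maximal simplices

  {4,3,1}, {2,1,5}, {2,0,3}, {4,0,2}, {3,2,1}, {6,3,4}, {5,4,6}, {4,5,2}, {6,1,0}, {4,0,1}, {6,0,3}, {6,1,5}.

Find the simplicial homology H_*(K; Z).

Take the total order 0 < 1 < 2 < 3 < 4 < 5 < 6 on the vertex set. Then K (dimension 2) consists of the simplices:

  0-simplices (7): [0], [1], [2], [3], [4], [5], [6]
  1-simplices (18): [0,1], [0,2], [0,3], [0,4], [0,6], [1,2], [1,3], [1,4], [1,5], [1,6], [2,3], [2,4], [2,5], [3,4], [3,6], [4,5], [4,6], [5,6]
  2-simplices (12): [0,1,4], [0,1,6], [0,2,3], [0,2,4], [0,3,6], [1,2,3], [1,2,5], [1,3,4], [1,5,6], [2,4,5], [3,4,6], [4,5,6]

Hence C_0 ≅ Z^7, C_1 ≅ Z^18, C_2 ≅ Z^12.

∂_1: C_1 → C_0 sends each edge [p,q] (with p < q) to q − p.
This gives a 7×18 integer matrix of rank 6; reducing to Smith normal form yields diagonal entries (1,1,1,1,1,1).

The boundary map ∂_2: C_2 → C_1 acts by ∂[p,q,r] = [q,r] − [p,r] + [p,q]. For instance
  ∂[4,5,6] = [5,6] − [4,6] + [4,5],
  ∂[0,1,6] = [1,6] − [0,6] + [0,1].
As a 18×12 matrix over Z this has rank 12, with invariant factors (1,1,1,1,1,1,1,1,1,1,1,2).

From H_k ≅ ker(∂_k) / im(∂_{k+1}) we obtain:

  H_0: rank C_0 − rank ∂_1 = 7 − 6 = 1, and the invariant factors of ∂_1 are all 1, so H_0 ≅ Z.
  H_1: rank ker ∂_1 − rank ∂_2 = (18 − 6) − 12 = 0, and ∂_2 has invariant factor 2 > 1, so H_1 ≅ Z/2.
  H_2: rank ker ∂_2 − rank ∂_3 = (12 − 12) − 0 = 0, and there is no ∂_3, so H_2 ≅ 0.

As a check, the Euler characteristic is 7 − 18 + 12 = 1, which agrees with 1 − 0 + 0 = 1.
(K is a triangulation of the real projective plane RP^2.)

H_0 = Z,  H_1 = Z/2,  H_2 = 0.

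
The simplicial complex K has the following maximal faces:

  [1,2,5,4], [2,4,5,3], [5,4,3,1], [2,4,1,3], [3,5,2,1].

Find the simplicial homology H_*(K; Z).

H_0 = Z,  H_1 = 0,  H_2 = 0,  H_3 = Z.

We work with the vertex ordering 1 < 2 < 3 < 4 < 5. The simplices of K, each written with vertices in increasing order, are:

  0-simplices (5): [1], [2], [3], [4], [5]
  1-simplices (10): [1,2], [1,3], [1,4], [1,5], [2,3], [2,4], [2,5], [3,4], [3,5], [4,5]
  2-simplices (10): [1,2,3], [1,2,4], [1,2,5], [1,3,4], [1,3,5], [1,4,5], [2,3,4], [2,3,5], [2,4,5], [3,4,5]
  3-simplices (5): [1,2,3,4], [1,2,3,5], [1,2,4,5], [1,3,4,5], [2,3,4,5]

Hence C_0 ≅ Z^5, C_1 ≅ Z^10, C_2 ≅ Z^10, C_3 ≅ Z^5.

∂_1: C_1 → C_0 sends each edge [p,q] (with p < q) to q − p. For instance
  ∂[2,4] = [4] − [2].
This gives a 5×10 integer matrix of rank 4; reducing to Smith normal form yields diagonal entries (1,1,1,1).

The boundary map ∂_2: C_2 → C_1 sends each 2-simplex [p,q,r] to [q,r] − [p,r] + [p,q]. For instance
  ∂[2,3,4] = [3,4] − [2,4] + [2,3],
  ∂[1,2,3] = [2,3] − [1,3] + [1,2].
The 10×10 boundary matrix has rank 6 and Smith normal form diag(1,1,1,1,1,1).

The boundary map ∂_3: C_3 → C_2 sends each 3-simplex σ to the alternating sum Σ_i (−1)^i (σ with its i-th vertex removed). For instance
  ∂[1,2,3,5] = [2,3,5] − [1,3,5] + [1,2,5] − [1,2,3],
  ∂[1,3,4,5] = [3,4,5] − [1,4,5] + [1,3,5] − [1,3,4].
This gives a 10×5 integer matrix of rank 4; reducing to Smith normal form yields diagonal entries (1,1,1,1).

Computing H_k = (kernel of ∂_k) / (image of ∂_{k+1}):

  H_0: rank C_0 − rank ∂_1 = 5 − 4 = 1, and the invariant factors of ∂_1 are all 1, so H_0 = Z.
  H_1: rank ker ∂_1 − rank ∂_2 = (10 − 4) − 6 = 0, and the invariant factors of ∂_2 are all 1, so H_1 = 0.
  H_2: rank ker ∂_2 − rank ∂_3 = (10 − 6) − 4 = 0, and the invariant factors of ∂_3 are all 1, so H_2 = 0.
  H_3: rank ker ∂_3 − rank ∂_4 = (5 − 4) − 0 = 1, and there is no ∂_4, so H_3 = Z.

(K is a triangulation of the 3-sphere S^3.)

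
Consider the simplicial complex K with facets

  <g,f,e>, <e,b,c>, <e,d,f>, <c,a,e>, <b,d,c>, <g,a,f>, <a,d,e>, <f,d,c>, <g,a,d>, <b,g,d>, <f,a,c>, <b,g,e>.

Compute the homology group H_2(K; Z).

K has 7 vertices, 18 edges, 12 triangles.
rank ∂_2 = 12, rank ∂_3 = 0 ⇒ b_2 = 12 − 12 − 0 = 0. So H_2 ≅ 0.

H_2 = 0.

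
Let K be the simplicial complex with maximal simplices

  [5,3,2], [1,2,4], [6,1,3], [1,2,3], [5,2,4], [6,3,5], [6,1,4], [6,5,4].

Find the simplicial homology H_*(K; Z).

H_0 ≅ Z,  H_1 = 0,  H_2 ≅ Z.

K has 6 vertices, 12 edges, 8 triangles.
rank ∂_0 = 0, rank ∂_1 = 5 ⇒ b_0 = 6 − 0 − 5 = 1; all invariant factors of ∂_1 are 1 so no torsion. So H_0 = Z.
rank ∂_1 = 5, rank ∂_2 = 7 ⇒ b_1 = 12 − 5 − 7 = 0; all invariant factors of ∂_2 are 1 so no torsion. So H_1 = 0.
rank ∂_2 = 7, rank ∂_3 = 0 ⇒ b_2 = 8 − 7 − 0 = 1. So H_2 = Z.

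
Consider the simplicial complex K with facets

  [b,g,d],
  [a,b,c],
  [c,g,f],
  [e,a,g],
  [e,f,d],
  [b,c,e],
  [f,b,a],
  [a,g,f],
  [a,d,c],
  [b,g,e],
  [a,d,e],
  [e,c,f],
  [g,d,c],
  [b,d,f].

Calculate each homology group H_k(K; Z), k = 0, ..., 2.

H_0 = Z,  H_1 = Z^2,  H_2 = Z.

Order the vertices as a < b < c < d < e < f < g. Listing each simplex with vertices in this order, K has dimension 2 with simplices:

  0-simplices (7): a, b, c, d, e, f, g
  1-simplices (21): ab, ac, ad, ae, af, ag, bc, bd, be, bf, bg, cd, ce, cf, cg, de, df, dg, ef, eg, fg
  2-simplices (14): abc, abf, acd, ade, aeg, afg, bce, bdf, bdg, beg, cdg, cef, cfg, def

so the chain groups are C_0 ≅ Z^7, C_1 ≅ Z^21, C_2 ≅ Z^14.

Boundary ∂_1: C_1 → C_0 is given by ∂[p,q] = [q] − [p]. For instance
  ∂dg = g − d.
The resulting 7×21 matrix has rank 6, and its Smith normal form has invariant factors (1,1,1,1,1,1).

Boundary ∂_2: C_2 → C_1 sends each 2-simplex [p,q,r] to [q,r] − [p,r] + [p,q]. For instance
  ∂acd = cd − ad + ac,
  ∂cef = ef − cf + ce.
The 21×14 boundary matrix has rank 13 and Smith normal form diag(1,1,1,1,1,1,1,1,1,1,1,1,1).

Reading off H_k = ker ∂_k / im ∂_{k+1}:

  H_0: rank C_0 − rank ∂_1 = 7 − 6 = 1, and the invariant factors of ∂_1 are all 1, so H_0 = Z.
  H_1: rank ker ∂_1 − rank ∂_2 = (21 − 6) − 13 = 2, and the invariant factors of ∂_2 are all 1, so H_1 = Z^2.
  H_2: rank ker ∂_2 − rank ∂_3 = (14 − 13) − 0 = 1, and there is no ∂_3, so H_2 = Z.

As a check, the Euler characteristic is 7 − 21 + 14 = 0, which agrees with 1 − 2 + 1 = 0.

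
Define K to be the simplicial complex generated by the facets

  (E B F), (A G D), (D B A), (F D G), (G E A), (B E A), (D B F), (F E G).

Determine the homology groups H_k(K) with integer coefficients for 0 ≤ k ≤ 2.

Take the total order A < B < D < E < F < G on the vertex set. Then K (dimension 2) consists of the simplices:

  0-simplices (6): A, B, D, E, F, G
  1-simplices (12): AB, AD, AE, AG, BD, BE, BF, DF, DG, EF, EG, FG
  2-simplices (8): ABD, ABE, ADG, AEG, BDF, BEF, DFG, EFG

giving chain groups C_0 ≅ Z^6, C_1 ≅ Z^12, C_2 ≅ Z^8.

Boundary ∂_1: C_1 → C_0 sends each edge [p,q] (with p < q) to q − p. For instance
  ∂FG = G − F.
As a 6×12 matrix over Z this has rank 5, with invariant factors (1,1,1,1,1).

Boundary ∂_2: C_2 → C_1 maps a triangle to the signed sum of its edges. For instance
  ∂EFG = FG − EG + EF,
  ∂ABD = BD − AD + AB.
The resulting 12×8 matrix has rank 7, and its Smith normal form has invariant factors (1,1,1,1,1,1,1).

Reading off H_k = ker ∂_k / im ∂_{k+1}:

  H_0: rank C_0 − rank ∂_1 = 6 − 5 = 1, and the invariant factors of ∂_1 are all 1, so H_0 ≅ Z.
  H_1: rank ker ∂_1 − rank ∂_2 = (12 − 5) − 7 = 0, and the invariant factors of ∂_2 are all 1, so H_1 ≅ 0.
  H_2: rank ker ∂_2 − rank ∂_3 = (8 − 7) − 0 = 1, and there is no ∂_3, so H_2 ≅ Z.

H_0 = Z,  H_1 = 0,  H_2 = Z.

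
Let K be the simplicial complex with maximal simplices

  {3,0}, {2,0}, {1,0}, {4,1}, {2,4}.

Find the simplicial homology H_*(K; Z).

H_0 = Z,  H_1 = Z.

K has 5 vertices, 5 edges.
rank ∂_0 = 0, rank ∂_1 = 4 ⇒ b_0 = 5 − 0 − 4 = 1; all invariant factors of ∂_1 are 1 so no torsion. So H_0 ≅ Z.
rank ∂_1 = 4, rank ∂_2 = 0 ⇒ b_1 = 5 − 4 − 0 = 1. So H_1 ≅ Z.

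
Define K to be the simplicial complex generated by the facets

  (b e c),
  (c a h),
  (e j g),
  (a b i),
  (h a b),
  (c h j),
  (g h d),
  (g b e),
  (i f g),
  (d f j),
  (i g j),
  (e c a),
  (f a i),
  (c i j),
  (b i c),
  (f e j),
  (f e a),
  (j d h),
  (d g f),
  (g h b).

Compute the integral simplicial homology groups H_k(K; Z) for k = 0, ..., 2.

H_0 = Z,  H_1 = Z ⊕ Z/2Z,  H_2 = 0.

Fix the vertex order a < b < c < d < e < f < g < h < i < j and write every simplex with vertices in increasing order. Then dim K = 2 and the simplices of K are:

  0-simplices (10): a, b, c, d, e, f, g, h, i, j
  1-simplices (30): ab, ac, ae, af, ah, ai, bc, be, bg, bh, bi, ce, ch, ci, cj, df, dg, dh, dj, ef, eg, ej, fg, fi, fj, gh, gi, gj, hj, ij
  2-simplices (20): abh, abi, ace, ach, aef, afi, bce, bci, beg, bgh, chj, cij, dfg, dfj, dgh, dhj, efj, egj, fgi, gij

so the chain groups are C_0 ≅ Z^10, C_1 ≅ Z^30, C_2 ≅ Z^20.

The boundary map ∂_1: C_1 → C_0 maps an edge to its endpoints' difference, ∂[p,q] = q − p. For instance
  ∂gj = j − g.
The resulting 10×30 matrix has rank 9, and its Smith normal form has invariant factors (1,1,1,1,1,1,1,1,1).

Boundary ∂_2: C_2 → C_1 maps a triangle to the signed sum of its edges. For instance
  ∂dhj = hj − dj + dh,
  ∂abi = bi − ai + ab.
The resulting 30×20 matrix has rank 20, and its Smith normal form has invariant factors (1,1,1,1,1,1,1,1,1,1,1,1,1,1,1,1,1,1,1,2).

Now H_k = ker ∂_k / im ∂_{k+1}, so:

  H_0: rank C_0 − rank ∂_1 = 10 − 9 = 1, and the invariant factors of ∂_1 are all 1, so H_0 = Z.
  H_1: rank ker ∂_1 − rank ∂_2 = (30 − 9) − 20 = 1, and ∂_2 has invariant factor 2 > 1, so H_1 = Z ⊕ Z/2Z.
  H_2: rank ker ∂_2 − rank ∂_3 = (20 − 20) − 0 = 0, and there is no ∂_3, so H_2 = 0.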